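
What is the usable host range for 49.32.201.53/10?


Network: 49.0.0.0
Broadcast: 49.63.255.255
First usable = network + 1
Last usable = broadcast - 1
Range: 49.0.0.1 to 49.63.255.254


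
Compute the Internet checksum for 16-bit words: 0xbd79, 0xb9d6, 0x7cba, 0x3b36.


Sum all words (with carry folding):
+ 0xbd79 = 0xbd79
+ 0xb9d6 = 0x7750
+ 0x7cba = 0xf40a
+ 0x3b36 = 0x2f41
One's complement: ~0x2f41
Checksum = 0xd0be


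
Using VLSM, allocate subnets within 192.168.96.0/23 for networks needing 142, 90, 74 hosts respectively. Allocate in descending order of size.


142 hosts -> /24 (254 usable): 192.168.96.0/24
90 hosts -> /25 (126 usable): 192.168.97.0/25
74 hosts -> /25 (126 usable): 192.168.97.128/25
Allocation: 192.168.96.0/24 (142 hosts, 254 usable); 192.168.97.0/25 (90 hosts, 126 usable); 192.168.97.128/25 (74 hosts, 126 usable)


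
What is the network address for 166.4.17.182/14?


IP:   10100110.00000100.00010001.10110110
Mask: 11111111.11111100.00000000.00000000
AND operation:
Net:  10100110.00000100.00000000.00000000
Network: 166.4.0.0/14


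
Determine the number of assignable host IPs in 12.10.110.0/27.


Host bits = 32 - 27 = 5
Total addresses = 2^5 = 32
Usable = total - 2 (network and broadcast)
Usable hosts: 30


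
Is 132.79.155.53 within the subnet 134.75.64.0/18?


Subnet network: 134.75.64.0
Test IP AND mask: 132.79.128.0
No, 132.79.155.53 is not in 134.75.64.0/18


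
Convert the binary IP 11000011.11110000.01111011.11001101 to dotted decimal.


11000011 = 195
11110000 = 240
01111011 = 123
11001101 = 205
IP: 195.240.123.205


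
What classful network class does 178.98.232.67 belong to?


First octet: 178
Binary: 10110010
10xxxxxx -> Class B (128-191)
Class B, default mask 255.255.0.0 (/16)


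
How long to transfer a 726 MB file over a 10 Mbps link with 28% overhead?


Effective throughput = 10 * (1 - 28/100) = 7.2 Mbps
File size in Mb = 726 * 8 = 5808 Mb
Time = 5808 / 7.2
Time = 806.6667 seconds


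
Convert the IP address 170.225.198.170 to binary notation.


170 = 10101010
225 = 11100001
198 = 11000110
170 = 10101010
Binary: 10101010.11100001.11000110.10101010


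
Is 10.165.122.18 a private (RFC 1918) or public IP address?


RFC 1918 private ranges:
  10.0.0.0/8 (10.0.0.0 - 10.255.255.255)
  172.16.0.0/12 (172.16.0.0 - 172.31.255.255)
  192.168.0.0/16 (192.168.0.0 - 192.168.255.255)
Private (in 10.0.0.0/8)


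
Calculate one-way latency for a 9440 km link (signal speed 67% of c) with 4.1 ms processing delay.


Speed = 0.67 * 3e5 km/s = 201000 km/s
Propagation delay = 9440 / 201000 = 0.047 s = 46.9652 ms
Processing delay = 4.1 ms
Total one-way latency = 51.0652 ms


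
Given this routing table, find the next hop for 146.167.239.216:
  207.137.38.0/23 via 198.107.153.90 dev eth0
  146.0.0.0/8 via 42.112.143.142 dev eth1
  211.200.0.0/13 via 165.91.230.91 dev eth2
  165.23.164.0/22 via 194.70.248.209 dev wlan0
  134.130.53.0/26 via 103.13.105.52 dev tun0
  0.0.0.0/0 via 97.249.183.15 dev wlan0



Longest prefix match for 146.167.239.216:
  /23 207.137.38.0: no
  /8 146.0.0.0: MATCH
  /13 211.200.0.0: no
  /22 165.23.164.0: no
  /26 134.130.53.0: no
  /0 0.0.0.0: MATCH
Selected: next-hop 42.112.143.142 via eth1 (matched /8)


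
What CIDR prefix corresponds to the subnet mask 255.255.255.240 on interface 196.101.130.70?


Binary: 11111111.11111111.11111111.11110000
Count leading 1s
Prefix: /28


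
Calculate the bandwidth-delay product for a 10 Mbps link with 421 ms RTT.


BDP = bandwidth * RTT
= 10 Mbps * 421 ms
= 10 * 1e6 * 421 / 1000 bits
= 4210000 bits
= 526250 bytes
= 513.916 KB
BDP = 4210000 bits (526250 bytes)


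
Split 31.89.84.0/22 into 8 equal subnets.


New prefix = 22 + 3 = 25
Each subnet has 128 addresses
  31.89.84.0/25
  31.89.84.128/25
  31.89.85.0/25
  31.89.85.128/25
  31.89.86.0/25
  31.89.86.128/25
  31.89.87.0/25
  31.89.87.128/25
Subnets: 31.89.84.0/25, 31.89.84.128/25, 31.89.85.0/25, 31.89.85.128/25, 31.89.86.0/25, 31.89.86.128/25, 31.89.87.0/25, 31.89.87.128/25


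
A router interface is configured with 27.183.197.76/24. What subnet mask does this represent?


/24 means 24 network bits, 8 host bits
Binary: 11111111111111111111111100000000
Mask: 255.255.255.0


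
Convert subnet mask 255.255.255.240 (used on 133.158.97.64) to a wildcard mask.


Subnet mask: 255.255.255.240
Wildcard = 255.255.255.255 - subnet mask
255 - 255 = 0
255 - 255 = 0
255 - 255 = 0
255 - 240 = 15
Wildcard: 0.0.0.15


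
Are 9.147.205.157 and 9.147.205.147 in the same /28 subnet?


Mask: 255.255.255.240
9.147.205.157 AND mask = 9.147.205.144
9.147.205.147 AND mask = 9.147.205.144
Yes, same subnet (9.147.205.144)


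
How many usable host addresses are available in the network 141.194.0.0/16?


Host bits = 32 - 16 = 16
Total addresses = 2^16 = 65536
Usable = total - 2 (network and broadcast)
Usable hosts: 65534


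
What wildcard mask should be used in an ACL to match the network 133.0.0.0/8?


Subnet mask: 255.0.0.0
Wildcard = 255.255.255.255 - subnet mask
255 - 255 = 0
255 - 0 = 255
255 - 0 = 255
255 - 0 = 255
Wildcard: 0.255.255.255


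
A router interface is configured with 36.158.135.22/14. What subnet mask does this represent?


/14 means 14 network bits, 18 host bits
Binary: 11111111111111000000000000000000
Mask: 255.252.0.0


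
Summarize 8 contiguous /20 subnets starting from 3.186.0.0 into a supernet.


Original prefix: /20
Number of subnets: 8 = 2^3
New prefix = 20 - 3 = 17
Supernet: 3.186.0.0/17


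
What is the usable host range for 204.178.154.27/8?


Network: 204.0.0.0
Broadcast: 204.255.255.255
First usable = network + 1
Last usable = broadcast - 1
Range: 204.0.0.1 to 204.255.255.254


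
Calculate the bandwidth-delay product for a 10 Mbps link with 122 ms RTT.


BDP = bandwidth * RTT
= 10 Mbps * 122 ms
= 10 * 1e6 * 122 / 1000 bits
= 1220000 bits
= 152500 bytes
= 148.9258 KB
BDP = 1220000 bits (152500 bytes)


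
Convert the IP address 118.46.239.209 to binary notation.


118 = 01110110
46 = 00101110
239 = 11101111
209 = 11010001
Binary: 01110110.00101110.11101111.11010001


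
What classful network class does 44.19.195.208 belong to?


First octet: 44
Binary: 00101100
0xxxxxxx -> Class A (1-126)
Class A, default mask 255.0.0.0 (/8)


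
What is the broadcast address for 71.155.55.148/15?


Network: 71.154.0.0/15
Host bits = 17
Set all host bits to 1:
Broadcast: 71.155.255.255


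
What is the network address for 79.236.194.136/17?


IP:   01001111.11101100.11000010.10001000
Mask: 11111111.11111111.10000000.00000000
AND operation:
Net:  01001111.11101100.10000000.00000000
Network: 79.236.128.0/17


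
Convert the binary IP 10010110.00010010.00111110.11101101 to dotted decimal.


10010110 = 150
00010010 = 18
00111110 = 62
11101101 = 237
IP: 150.18.62.237


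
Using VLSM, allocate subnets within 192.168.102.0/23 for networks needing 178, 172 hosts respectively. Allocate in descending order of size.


178 hosts -> /24 (254 usable): 192.168.102.0/24
172 hosts -> /24 (254 usable): 192.168.103.0/24
Allocation: 192.168.102.0/24 (178 hosts, 254 usable); 192.168.103.0/24 (172 hosts, 254 usable)


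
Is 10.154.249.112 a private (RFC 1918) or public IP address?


RFC 1918 private ranges:
  10.0.0.0/8 (10.0.0.0 - 10.255.255.255)
  172.16.0.0/12 (172.16.0.0 - 172.31.255.255)
  192.168.0.0/16 (192.168.0.0 - 192.168.255.255)
Private (in 10.0.0.0/8)


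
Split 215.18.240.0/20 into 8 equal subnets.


New prefix = 20 + 3 = 23
Each subnet has 512 addresses
  215.18.240.0/23
  215.18.242.0/23
  215.18.244.0/23
  215.18.246.0/23
  215.18.248.0/23
  215.18.250.0/23
  215.18.252.0/23
  215.18.254.0/23
Subnets: 215.18.240.0/23, 215.18.242.0/23, 215.18.244.0/23, 215.18.246.0/23, 215.18.248.0/23, 215.18.250.0/23, 215.18.252.0/23, 215.18.254.0/23


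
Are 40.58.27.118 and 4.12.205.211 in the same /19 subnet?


Mask: 255.255.224.0
40.58.27.118 AND mask = 40.58.0.0
4.12.205.211 AND mask = 4.12.192.0
No, different subnets (40.58.0.0 vs 4.12.192.0)


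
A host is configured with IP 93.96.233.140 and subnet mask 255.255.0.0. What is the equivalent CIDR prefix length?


Binary: 11111111.11111111.00000000.00000000
Count leading 1s
Prefix: /16


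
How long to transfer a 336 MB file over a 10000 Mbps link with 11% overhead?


Effective throughput = 10000 * (1 - 11/100) = 8900 Mbps
File size in Mb = 336 * 8 = 2688 Mb
Time = 2688 / 8900
Time = 0.302 seconds


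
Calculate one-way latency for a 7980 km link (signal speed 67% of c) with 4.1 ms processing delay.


Speed = 0.67 * 3e5 km/s = 201000 km/s
Propagation delay = 7980 / 201000 = 0.0397 s = 39.7015 ms
Processing delay = 4.1 ms
Total one-way latency = 43.8015 ms


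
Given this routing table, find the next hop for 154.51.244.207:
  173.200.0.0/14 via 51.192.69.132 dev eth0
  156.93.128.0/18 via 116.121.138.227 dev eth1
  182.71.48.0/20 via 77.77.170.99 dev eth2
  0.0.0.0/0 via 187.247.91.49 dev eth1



Longest prefix match for 154.51.244.207:
  /14 173.200.0.0: no
  /18 156.93.128.0: no
  /20 182.71.48.0: no
  /0 0.0.0.0: MATCH
Selected: next-hop 187.247.91.49 via eth1 (matched /0)


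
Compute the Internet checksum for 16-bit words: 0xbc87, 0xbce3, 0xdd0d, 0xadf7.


Sum all words (with carry folding):
+ 0xbc87 = 0xbc87
+ 0xbce3 = 0x796b
+ 0xdd0d = 0x5679
+ 0xadf7 = 0x0471
One's complement: ~0x0471
Checksum = 0xfb8e


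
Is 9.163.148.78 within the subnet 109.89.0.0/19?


Subnet network: 109.89.0.0
Test IP AND mask: 9.163.128.0
No, 9.163.148.78 is not in 109.89.0.0/19


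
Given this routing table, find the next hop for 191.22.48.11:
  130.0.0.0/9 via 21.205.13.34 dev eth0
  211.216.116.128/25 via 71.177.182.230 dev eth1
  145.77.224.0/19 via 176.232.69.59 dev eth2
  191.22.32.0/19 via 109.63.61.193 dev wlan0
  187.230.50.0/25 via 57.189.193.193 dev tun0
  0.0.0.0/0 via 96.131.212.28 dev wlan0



Longest prefix match for 191.22.48.11:
  /9 130.0.0.0: no
  /25 211.216.116.128: no
  /19 145.77.224.0: no
  /19 191.22.32.0: MATCH
  /25 187.230.50.0: no
  /0 0.0.0.0: MATCH
Selected: next-hop 109.63.61.193 via wlan0 (matched /19)


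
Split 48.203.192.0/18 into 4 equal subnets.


New prefix = 18 + 2 = 20
Each subnet has 4096 addresses
  48.203.192.0/20
  48.203.208.0/20
  48.203.224.0/20
  48.203.240.0/20
Subnets: 48.203.192.0/20, 48.203.208.0/20, 48.203.224.0/20, 48.203.240.0/20


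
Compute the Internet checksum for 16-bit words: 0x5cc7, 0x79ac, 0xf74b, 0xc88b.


Sum all words (with carry folding):
+ 0x5cc7 = 0x5cc7
+ 0x79ac = 0xd673
+ 0xf74b = 0xcdbf
+ 0xc88b = 0x964b
One's complement: ~0x964b
Checksum = 0x69b4


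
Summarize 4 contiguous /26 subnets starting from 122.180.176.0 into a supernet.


Original prefix: /26
Number of subnets: 4 = 2^2
New prefix = 26 - 2 = 24
Supernet: 122.180.176.0/24


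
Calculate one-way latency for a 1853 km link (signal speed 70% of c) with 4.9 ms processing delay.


Speed = 0.7 * 3e5 km/s = 210000 km/s
Propagation delay = 1853 / 210000 = 0.0088 s = 8.8238 ms
Processing delay = 4.9 ms
Total one-way latency = 13.7238 ms


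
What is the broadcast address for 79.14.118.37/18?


Network: 79.14.64.0/18
Host bits = 14
Set all host bits to 1:
Broadcast: 79.14.127.255


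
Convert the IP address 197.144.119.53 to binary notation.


197 = 11000101
144 = 10010000
119 = 01110111
53 = 00110101
Binary: 11000101.10010000.01110111.00110101


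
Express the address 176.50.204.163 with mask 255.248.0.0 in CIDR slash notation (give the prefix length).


Binary: 11111111.11111000.00000000.00000000
Count leading 1s
Prefix: /13


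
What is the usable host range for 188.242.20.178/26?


Network: 188.242.20.128
Broadcast: 188.242.20.191
First usable = network + 1
Last usable = broadcast - 1
Range: 188.242.20.129 to 188.242.20.190


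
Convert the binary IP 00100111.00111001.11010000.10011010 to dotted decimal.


00100111 = 39
00111001 = 57
11010000 = 208
10011010 = 154
IP: 39.57.208.154


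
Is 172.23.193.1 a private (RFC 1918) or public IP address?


RFC 1918 private ranges:
  10.0.0.0/8 (10.0.0.0 - 10.255.255.255)
  172.16.0.0/12 (172.16.0.0 - 172.31.255.255)
  192.168.0.0/16 (192.168.0.0 - 192.168.255.255)
Private (in 172.16.0.0/12)


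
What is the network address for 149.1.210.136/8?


IP:   10010101.00000001.11010010.10001000
Mask: 11111111.00000000.00000000.00000000
AND operation:
Net:  10010101.00000000.00000000.00000000
Network: 149.0.0.0/8


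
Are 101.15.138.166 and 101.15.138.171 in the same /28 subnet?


Mask: 255.255.255.240
101.15.138.166 AND mask = 101.15.138.160
101.15.138.171 AND mask = 101.15.138.160
Yes, same subnet (101.15.138.160)


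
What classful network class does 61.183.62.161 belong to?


First octet: 61
Binary: 00111101
0xxxxxxx -> Class A (1-126)
Class A, default mask 255.0.0.0 (/8)


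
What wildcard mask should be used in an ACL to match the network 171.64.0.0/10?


Subnet mask: 255.192.0.0
Wildcard = 255.255.255.255 - subnet mask
255 - 255 = 0
255 - 192 = 63
255 - 0 = 255
255 - 0 = 255
Wildcard: 0.63.255.255


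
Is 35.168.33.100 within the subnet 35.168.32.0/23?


Subnet network: 35.168.32.0
Test IP AND mask: 35.168.32.0
Yes, 35.168.33.100 is in 35.168.32.0/23


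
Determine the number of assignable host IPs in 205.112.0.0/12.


Host bits = 32 - 12 = 20
Total addresses = 2^20 = 1048576
Usable = total - 2 (network and broadcast)
Usable hosts: 1048574


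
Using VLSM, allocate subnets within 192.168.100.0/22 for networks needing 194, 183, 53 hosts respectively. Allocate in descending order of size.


194 hosts -> /24 (254 usable): 192.168.100.0/24
183 hosts -> /24 (254 usable): 192.168.101.0/24
53 hosts -> /26 (62 usable): 192.168.102.0/26
Allocation: 192.168.100.0/24 (194 hosts, 254 usable); 192.168.101.0/24 (183 hosts, 254 usable); 192.168.102.0/26 (53 hosts, 62 usable)


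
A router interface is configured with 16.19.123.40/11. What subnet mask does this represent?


/11 means 11 network bits, 21 host bits
Binary: 11111111111000000000000000000000
Mask: 255.224.0.0


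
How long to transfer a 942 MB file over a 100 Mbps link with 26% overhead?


Effective throughput = 100 * (1 - 26/100) = 74 Mbps
File size in Mb = 942 * 8 = 7536 Mb
Time = 7536 / 74
Time = 101.8378 seconds


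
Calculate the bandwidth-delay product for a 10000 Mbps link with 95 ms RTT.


BDP = bandwidth * RTT
= 10000 Mbps * 95 ms
= 10000 * 1e6 * 95 / 1000 bits
= 950000000 bits
= 118750000 bytes
= 115966.7969 KB
BDP = 950000000 bits (118750000 bytes)


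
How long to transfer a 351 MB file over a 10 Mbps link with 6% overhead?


Effective throughput = 10 * (1 - 6/100) = 9.4 Mbps
File size in Mb = 351 * 8 = 2808 Mb
Time = 2808 / 9.4
Time = 298.7234 seconds


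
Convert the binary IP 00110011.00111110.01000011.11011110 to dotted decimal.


00110011 = 51
00111110 = 62
01000011 = 67
11011110 = 222
IP: 51.62.67.222


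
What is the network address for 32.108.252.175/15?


IP:   00100000.01101100.11111100.10101111
Mask: 11111111.11111110.00000000.00000000
AND operation:
Net:  00100000.01101100.00000000.00000000
Network: 32.108.0.0/15


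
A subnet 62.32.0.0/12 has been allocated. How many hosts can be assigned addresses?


Host bits = 32 - 12 = 20
Total addresses = 2^20 = 1048576
Usable = total - 2 (network and broadcast)
Usable hosts: 1048574


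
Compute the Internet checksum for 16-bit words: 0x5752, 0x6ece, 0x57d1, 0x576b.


Sum all words (with carry folding):
+ 0x5752 = 0x5752
+ 0x6ece = 0xc620
+ 0x57d1 = 0x1df2
+ 0x576b = 0x755d
One's complement: ~0x755d
Checksum = 0x8aa2


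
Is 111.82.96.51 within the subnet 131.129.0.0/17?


Subnet network: 131.129.0.0
Test IP AND mask: 111.82.0.0
No, 111.82.96.51 is not in 131.129.0.0/17


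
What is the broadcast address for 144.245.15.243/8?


Network: 144.0.0.0/8
Host bits = 24
Set all host bits to 1:
Broadcast: 144.255.255.255


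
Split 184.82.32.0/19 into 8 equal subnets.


New prefix = 19 + 3 = 22
Each subnet has 1024 addresses
  184.82.32.0/22
  184.82.36.0/22
  184.82.40.0/22
  184.82.44.0/22
  184.82.48.0/22
  184.82.52.0/22
  184.82.56.0/22
  184.82.60.0/22
Subnets: 184.82.32.0/22, 184.82.36.0/22, 184.82.40.0/22, 184.82.44.0/22, 184.82.48.0/22, 184.82.52.0/22, 184.82.56.0/22, 184.82.60.0/22


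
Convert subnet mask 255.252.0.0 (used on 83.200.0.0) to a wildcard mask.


Subnet mask: 255.252.0.0
Wildcard = 255.255.255.255 - subnet mask
255 - 255 = 0
255 - 252 = 3
255 - 0 = 255
255 - 0 = 255
Wildcard: 0.3.255.255


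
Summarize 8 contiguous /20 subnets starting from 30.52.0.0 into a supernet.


Original prefix: /20
Number of subnets: 8 = 2^3
New prefix = 20 - 3 = 17
Supernet: 30.52.0.0/17


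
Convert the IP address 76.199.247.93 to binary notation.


76 = 01001100
199 = 11000111
247 = 11110111
93 = 01011101
Binary: 01001100.11000111.11110111.01011101


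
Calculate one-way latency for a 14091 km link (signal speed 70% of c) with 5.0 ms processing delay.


Speed = 0.7 * 3e5 km/s = 210000 km/s
Propagation delay = 14091 / 210000 = 0.0671 s = 67.1 ms
Processing delay = 5.0 ms
Total one-way latency = 72.1 ms


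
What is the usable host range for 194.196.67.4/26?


Network: 194.196.67.0
Broadcast: 194.196.67.63
First usable = network + 1
Last usable = broadcast - 1
Range: 194.196.67.1 to 194.196.67.62


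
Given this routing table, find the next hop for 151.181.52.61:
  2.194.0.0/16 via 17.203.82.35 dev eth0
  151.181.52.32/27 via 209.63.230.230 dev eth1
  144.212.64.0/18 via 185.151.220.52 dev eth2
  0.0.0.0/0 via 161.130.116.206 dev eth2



Longest prefix match for 151.181.52.61:
  /16 2.194.0.0: no
  /27 151.181.52.32: MATCH
  /18 144.212.64.0: no
  /0 0.0.0.0: MATCH
Selected: next-hop 209.63.230.230 via eth1 (matched /27)


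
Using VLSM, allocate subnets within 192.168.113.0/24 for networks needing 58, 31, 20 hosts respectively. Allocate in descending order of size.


58 hosts -> /26 (62 usable): 192.168.113.0/26
31 hosts -> /26 (62 usable): 192.168.113.64/26
20 hosts -> /27 (30 usable): 192.168.113.128/27
Allocation: 192.168.113.0/26 (58 hosts, 62 usable); 192.168.113.64/26 (31 hosts, 62 usable); 192.168.113.128/27 (20 hosts, 30 usable)


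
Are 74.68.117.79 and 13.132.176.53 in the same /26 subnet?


Mask: 255.255.255.192
74.68.117.79 AND mask = 74.68.117.64
13.132.176.53 AND mask = 13.132.176.0
No, different subnets (74.68.117.64 vs 13.132.176.0)


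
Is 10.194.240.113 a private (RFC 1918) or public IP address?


RFC 1918 private ranges:
  10.0.0.0/8 (10.0.0.0 - 10.255.255.255)
  172.16.0.0/12 (172.16.0.0 - 172.31.255.255)
  192.168.0.0/16 (192.168.0.0 - 192.168.255.255)
Private (in 10.0.0.0/8)


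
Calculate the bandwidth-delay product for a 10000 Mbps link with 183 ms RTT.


BDP = bandwidth * RTT
= 10000 Mbps * 183 ms
= 10000 * 1e6 * 183 / 1000 bits
= 1830000000 bits
= 228750000 bytes
= 223388.6719 KB
BDP = 1830000000 bits (228750000 bytes)


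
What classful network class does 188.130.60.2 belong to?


First octet: 188
Binary: 10111100
10xxxxxx -> Class B (128-191)
Class B, default mask 255.255.0.0 (/16)


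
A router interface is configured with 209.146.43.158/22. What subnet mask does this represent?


/22 means 22 network bits, 10 host bits
Binary: 11111111111111111111110000000000
Mask: 255.255.252.0


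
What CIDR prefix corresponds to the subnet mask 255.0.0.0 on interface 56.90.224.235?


Binary: 11111111.00000000.00000000.00000000
Count leading 1s
Prefix: /8


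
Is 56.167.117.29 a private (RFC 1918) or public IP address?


RFC 1918 private ranges:
  10.0.0.0/8 (10.0.0.0 - 10.255.255.255)
  172.16.0.0/12 (172.16.0.0 - 172.31.255.255)
  192.168.0.0/16 (192.168.0.0 - 192.168.255.255)
Public (not in any RFC 1918 range)


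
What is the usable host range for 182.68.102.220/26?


Network: 182.68.102.192
Broadcast: 182.68.102.255
First usable = network + 1
Last usable = broadcast - 1
Range: 182.68.102.193 to 182.68.102.254


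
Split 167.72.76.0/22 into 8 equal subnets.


New prefix = 22 + 3 = 25
Each subnet has 128 addresses
  167.72.76.0/25
  167.72.76.128/25
  167.72.77.0/25
  167.72.77.128/25
  167.72.78.0/25
  167.72.78.128/25
  167.72.79.0/25
  167.72.79.128/25
Subnets: 167.72.76.0/25, 167.72.76.128/25, 167.72.77.0/25, 167.72.77.128/25, 167.72.78.0/25, 167.72.78.128/25, 167.72.79.0/25, 167.72.79.128/25


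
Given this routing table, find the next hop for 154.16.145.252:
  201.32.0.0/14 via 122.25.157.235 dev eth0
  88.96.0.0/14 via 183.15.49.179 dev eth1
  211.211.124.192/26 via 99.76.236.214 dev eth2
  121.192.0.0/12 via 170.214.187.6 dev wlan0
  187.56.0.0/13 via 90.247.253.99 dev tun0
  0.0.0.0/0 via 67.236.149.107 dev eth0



Longest prefix match for 154.16.145.252:
  /14 201.32.0.0: no
  /14 88.96.0.0: no
  /26 211.211.124.192: no
  /12 121.192.0.0: no
  /13 187.56.0.0: no
  /0 0.0.0.0: MATCH
Selected: next-hop 67.236.149.107 via eth0 (matched /0)


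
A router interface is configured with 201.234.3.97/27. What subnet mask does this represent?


/27 means 27 network bits, 5 host bits
Binary: 11111111111111111111111111100000
Mask: 255.255.255.224


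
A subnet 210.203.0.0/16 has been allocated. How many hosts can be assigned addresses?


Host bits = 32 - 16 = 16
Total addresses = 2^16 = 65536
Usable = total - 2 (network and broadcast)
Usable hosts: 65534


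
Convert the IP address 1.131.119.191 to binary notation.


1 = 00000001
131 = 10000011
119 = 01110111
191 = 10111111
Binary: 00000001.10000011.01110111.10111111


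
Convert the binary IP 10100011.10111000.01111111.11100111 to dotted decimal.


10100011 = 163
10111000 = 184
01111111 = 127
11100111 = 231
IP: 163.184.127.231


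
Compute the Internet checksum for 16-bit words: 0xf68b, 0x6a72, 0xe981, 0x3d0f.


Sum all words (with carry folding):
+ 0xf68b = 0xf68b
+ 0x6a72 = 0x60fe
+ 0xe981 = 0x4a80
+ 0x3d0f = 0x878f
One's complement: ~0x878f
Checksum = 0x7870


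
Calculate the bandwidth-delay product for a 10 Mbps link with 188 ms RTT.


BDP = bandwidth * RTT
= 10 Mbps * 188 ms
= 10 * 1e6 * 188 / 1000 bits
= 1880000 bits
= 235000 bytes
= 229.4922 KB
BDP = 1880000 bits (235000 bytes)


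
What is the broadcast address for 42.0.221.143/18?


Network: 42.0.192.0/18
Host bits = 14
Set all host bits to 1:
Broadcast: 42.0.255.255


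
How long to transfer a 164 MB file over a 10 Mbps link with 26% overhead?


Effective throughput = 10 * (1 - 26/100) = 7.4 Mbps
File size in Mb = 164 * 8 = 1312 Mb
Time = 1312 / 7.4
Time = 177.2973 seconds


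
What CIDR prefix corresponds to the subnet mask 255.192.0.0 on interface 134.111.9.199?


Binary: 11111111.11000000.00000000.00000000
Count leading 1s
Prefix: /10


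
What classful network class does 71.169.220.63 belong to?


First octet: 71
Binary: 01000111
0xxxxxxx -> Class A (1-126)
Class A, default mask 255.0.0.0 (/8)


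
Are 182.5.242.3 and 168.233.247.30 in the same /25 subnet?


Mask: 255.255.255.128
182.5.242.3 AND mask = 182.5.242.0
168.233.247.30 AND mask = 168.233.247.0
No, different subnets (182.5.242.0 vs 168.233.247.0)


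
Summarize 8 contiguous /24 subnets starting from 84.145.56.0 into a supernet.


Original prefix: /24
Number of subnets: 8 = 2^3
New prefix = 24 - 3 = 21
Supernet: 84.145.56.0/21


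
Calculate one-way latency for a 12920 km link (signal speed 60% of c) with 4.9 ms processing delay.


Speed = 0.6 * 3e5 km/s = 180000 km/s
Propagation delay = 12920 / 180000 = 0.0718 s = 71.7778 ms
Processing delay = 4.9 ms
Total one-way latency = 76.6778 ms


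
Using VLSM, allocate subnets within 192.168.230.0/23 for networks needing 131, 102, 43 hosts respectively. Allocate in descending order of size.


131 hosts -> /24 (254 usable): 192.168.230.0/24
102 hosts -> /25 (126 usable): 192.168.231.0/25
43 hosts -> /26 (62 usable): 192.168.231.128/26
Allocation: 192.168.230.0/24 (131 hosts, 254 usable); 192.168.231.0/25 (102 hosts, 126 usable); 192.168.231.128/26 (43 hosts, 62 usable)


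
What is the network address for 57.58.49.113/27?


IP:   00111001.00111010.00110001.01110001
Mask: 11111111.11111111.11111111.11100000
AND operation:
Net:  00111001.00111010.00110001.01100000
Network: 57.58.49.96/27


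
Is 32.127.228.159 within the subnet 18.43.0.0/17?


Subnet network: 18.43.0.0
Test IP AND mask: 32.127.128.0
No, 32.127.228.159 is not in 18.43.0.0/17


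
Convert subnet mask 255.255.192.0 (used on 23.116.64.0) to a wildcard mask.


Subnet mask: 255.255.192.0
Wildcard = 255.255.255.255 - subnet mask
255 - 255 = 0
255 - 255 = 0
255 - 192 = 63
255 - 0 = 255
Wildcard: 0.0.63.255


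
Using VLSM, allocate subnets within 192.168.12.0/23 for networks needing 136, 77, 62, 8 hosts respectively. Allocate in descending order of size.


136 hosts -> /24 (254 usable): 192.168.12.0/24
77 hosts -> /25 (126 usable): 192.168.13.0/25
62 hosts -> /26 (62 usable): 192.168.13.128/26
8 hosts -> /28 (14 usable): 192.168.13.192/28
Allocation: 192.168.12.0/24 (136 hosts, 254 usable); 192.168.13.0/25 (77 hosts, 126 usable); 192.168.13.128/26 (62 hosts, 62 usable); 192.168.13.192/28 (8 hosts, 14 usable)


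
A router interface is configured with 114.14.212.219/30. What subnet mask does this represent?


/30 means 30 network bits, 2 host bits
Binary: 11111111111111111111111111111100
Mask: 255.255.255.252


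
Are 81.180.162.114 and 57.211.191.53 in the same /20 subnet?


Mask: 255.255.240.0
81.180.162.114 AND mask = 81.180.160.0
57.211.191.53 AND mask = 57.211.176.0
No, different subnets (81.180.160.0 vs 57.211.176.0)


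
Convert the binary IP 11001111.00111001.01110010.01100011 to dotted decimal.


11001111 = 207
00111001 = 57
01110010 = 114
01100011 = 99
IP: 207.57.114.99


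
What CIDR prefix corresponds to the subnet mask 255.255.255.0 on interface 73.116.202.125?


Binary: 11111111.11111111.11111111.00000000
Count leading 1s
Prefix: /24


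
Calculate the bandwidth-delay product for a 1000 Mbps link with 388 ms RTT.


BDP = bandwidth * RTT
= 1000 Mbps * 388 ms
= 1000 * 1e6 * 388 / 1000 bits
= 388000000 bits
= 48500000 bytes
= 47363.2812 KB
BDP = 388000000 bits (48500000 bytes)


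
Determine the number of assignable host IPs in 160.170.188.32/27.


Host bits = 32 - 27 = 5
Total addresses = 2^5 = 32
Usable = total - 2 (network and broadcast)
Usable hosts: 30


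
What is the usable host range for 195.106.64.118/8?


Network: 195.0.0.0
Broadcast: 195.255.255.255
First usable = network + 1
Last usable = broadcast - 1
Range: 195.0.0.1 to 195.255.255.254


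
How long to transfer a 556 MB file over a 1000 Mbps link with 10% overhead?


Effective throughput = 1000 * (1 - 10/100) = 900 Mbps
File size in Mb = 556 * 8 = 4448 Mb
Time = 4448 / 900
Time = 4.9422 seconds


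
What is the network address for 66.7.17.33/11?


IP:   01000010.00000111.00010001.00100001
Mask: 11111111.11100000.00000000.00000000
AND operation:
Net:  01000010.00000000.00000000.00000000
Network: 66.0.0.0/11


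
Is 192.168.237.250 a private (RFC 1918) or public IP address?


RFC 1918 private ranges:
  10.0.0.0/8 (10.0.0.0 - 10.255.255.255)
  172.16.0.0/12 (172.16.0.0 - 172.31.255.255)
  192.168.0.0/16 (192.168.0.0 - 192.168.255.255)
Private (in 192.168.0.0/16)


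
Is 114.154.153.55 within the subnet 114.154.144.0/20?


Subnet network: 114.154.144.0
Test IP AND mask: 114.154.144.0
Yes, 114.154.153.55 is in 114.154.144.0/20


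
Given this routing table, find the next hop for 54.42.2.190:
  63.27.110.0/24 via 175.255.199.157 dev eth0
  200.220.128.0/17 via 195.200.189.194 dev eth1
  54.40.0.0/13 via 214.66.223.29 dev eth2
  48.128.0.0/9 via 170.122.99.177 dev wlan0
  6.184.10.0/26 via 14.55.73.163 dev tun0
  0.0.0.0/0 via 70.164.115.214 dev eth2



Longest prefix match for 54.42.2.190:
  /24 63.27.110.0: no
  /17 200.220.128.0: no
  /13 54.40.0.0: MATCH
  /9 48.128.0.0: no
  /26 6.184.10.0: no
  /0 0.0.0.0: MATCH
Selected: next-hop 214.66.223.29 via eth2 (matched /13)


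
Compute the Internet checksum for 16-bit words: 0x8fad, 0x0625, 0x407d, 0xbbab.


Sum all words (with carry folding):
+ 0x8fad = 0x8fad
+ 0x0625 = 0x95d2
+ 0x407d = 0xd64f
+ 0xbbab = 0x91fb
One's complement: ~0x91fb
Checksum = 0x6e04


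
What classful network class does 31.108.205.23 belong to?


First octet: 31
Binary: 00011111
0xxxxxxx -> Class A (1-126)
Class A, default mask 255.0.0.0 (/8)


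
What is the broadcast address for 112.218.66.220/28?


Network: 112.218.66.208/28
Host bits = 4
Set all host bits to 1:
Broadcast: 112.218.66.223


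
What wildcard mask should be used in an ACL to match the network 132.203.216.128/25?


Subnet mask: 255.255.255.128
Wildcard = 255.255.255.255 - subnet mask
255 - 255 = 0
255 - 255 = 0
255 - 255 = 0
255 - 128 = 127
Wildcard: 0.0.0.127


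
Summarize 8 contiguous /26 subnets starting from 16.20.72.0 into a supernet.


Original prefix: /26
Number of subnets: 8 = 2^3
New prefix = 26 - 3 = 23
Supernet: 16.20.72.0/23


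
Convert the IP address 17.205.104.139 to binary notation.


17 = 00010001
205 = 11001101
104 = 01101000
139 = 10001011
Binary: 00010001.11001101.01101000.10001011


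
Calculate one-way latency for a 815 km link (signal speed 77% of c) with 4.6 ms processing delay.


Speed = 0.77 * 3e5 km/s = 231000 km/s
Propagation delay = 815 / 231000 = 0.0035 s = 3.5281 ms
Processing delay = 4.6 ms
Total one-way latency = 8.1281 ms


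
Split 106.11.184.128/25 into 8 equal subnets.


New prefix = 25 + 3 = 28
Each subnet has 16 addresses
  106.11.184.128/28
  106.11.184.144/28
  106.11.184.160/28
  106.11.184.176/28
  106.11.184.192/28
  106.11.184.208/28
  106.11.184.224/28
  106.11.184.240/28
Subnets: 106.11.184.128/28, 106.11.184.144/28, 106.11.184.160/28, 106.11.184.176/28, 106.11.184.192/28, 106.11.184.208/28, 106.11.184.224/28, 106.11.184.240/28


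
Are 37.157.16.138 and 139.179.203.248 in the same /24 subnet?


Mask: 255.255.255.0
37.157.16.138 AND mask = 37.157.16.0
139.179.203.248 AND mask = 139.179.203.0
No, different subnets (37.157.16.0 vs 139.179.203.0)


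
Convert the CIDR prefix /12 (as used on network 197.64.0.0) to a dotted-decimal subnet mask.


/12 means 12 network bits, 20 host bits
Binary: 11111111111100000000000000000000
Mask: 255.240.0.0


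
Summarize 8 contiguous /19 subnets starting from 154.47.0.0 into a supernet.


Original prefix: /19
Number of subnets: 8 = 2^3
New prefix = 19 - 3 = 16
Supernet: 154.47.0.0/16


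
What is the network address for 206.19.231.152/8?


IP:   11001110.00010011.11100111.10011000
Mask: 11111111.00000000.00000000.00000000
AND operation:
Net:  11001110.00000000.00000000.00000000
Network: 206.0.0.0/8


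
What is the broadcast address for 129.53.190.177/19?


Network: 129.53.160.0/19
Host bits = 13
Set all host bits to 1:
Broadcast: 129.53.191.255


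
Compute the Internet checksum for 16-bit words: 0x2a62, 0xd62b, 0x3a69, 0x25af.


Sum all words (with carry folding):
+ 0x2a62 = 0x2a62
+ 0xd62b = 0x008e
+ 0x3a69 = 0x3af7
+ 0x25af = 0x60a6
One's complement: ~0x60a6
Checksum = 0x9f59


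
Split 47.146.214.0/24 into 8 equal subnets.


New prefix = 24 + 3 = 27
Each subnet has 32 addresses
  47.146.214.0/27
  47.146.214.32/27
  47.146.214.64/27
  47.146.214.96/27
  47.146.214.128/27
  47.146.214.160/27
  47.146.214.192/27
  47.146.214.224/27
Subnets: 47.146.214.0/27, 47.146.214.32/27, 47.146.214.64/27, 47.146.214.96/27, 47.146.214.128/27, 47.146.214.160/27, 47.146.214.192/27, 47.146.214.224/27


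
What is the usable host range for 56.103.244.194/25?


Network: 56.103.244.128
Broadcast: 56.103.244.255
First usable = network + 1
Last usable = broadcast - 1
Range: 56.103.244.129 to 56.103.244.254


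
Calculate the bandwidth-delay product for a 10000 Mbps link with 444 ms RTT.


BDP = bandwidth * RTT
= 10000 Mbps * 444 ms
= 10000 * 1e6 * 444 / 1000 bits
= 4440000000 bits
= 555000000 bytes
= 541992.1875 KB
BDP = 4440000000 bits (555000000 bytes)


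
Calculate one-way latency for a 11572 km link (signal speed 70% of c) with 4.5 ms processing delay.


Speed = 0.7 * 3e5 km/s = 210000 km/s
Propagation delay = 11572 / 210000 = 0.0551 s = 55.1048 ms
Processing delay = 4.5 ms
Total one-way latency = 59.6048 ms


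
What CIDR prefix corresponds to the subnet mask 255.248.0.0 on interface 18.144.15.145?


Binary: 11111111.11111000.00000000.00000000
Count leading 1s
Prefix: /13


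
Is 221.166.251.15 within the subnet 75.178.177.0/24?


Subnet network: 75.178.177.0
Test IP AND mask: 221.166.251.0
No, 221.166.251.15 is not in 75.178.177.0/24


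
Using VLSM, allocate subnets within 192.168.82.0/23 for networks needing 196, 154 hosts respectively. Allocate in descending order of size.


196 hosts -> /24 (254 usable): 192.168.82.0/24
154 hosts -> /24 (254 usable): 192.168.83.0/24
Allocation: 192.168.82.0/24 (196 hosts, 254 usable); 192.168.83.0/24 (154 hosts, 254 usable)


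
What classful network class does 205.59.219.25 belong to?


First octet: 205
Binary: 11001101
110xxxxx -> Class C (192-223)
Class C, default mask 255.255.255.0 (/24)


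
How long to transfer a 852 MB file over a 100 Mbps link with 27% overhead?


Effective throughput = 100 * (1 - 27/100) = 73 Mbps
File size in Mb = 852 * 8 = 6816 Mb
Time = 6816 / 73
Time = 93.3699 seconds


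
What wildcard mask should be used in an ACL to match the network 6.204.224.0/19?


Subnet mask: 255.255.224.0
Wildcard = 255.255.255.255 - subnet mask
255 - 255 = 0
255 - 255 = 0
255 - 224 = 31
255 - 0 = 255
Wildcard: 0.0.31.255


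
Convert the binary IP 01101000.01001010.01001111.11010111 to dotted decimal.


01101000 = 104
01001010 = 74
01001111 = 79
11010111 = 215
IP: 104.74.79.215


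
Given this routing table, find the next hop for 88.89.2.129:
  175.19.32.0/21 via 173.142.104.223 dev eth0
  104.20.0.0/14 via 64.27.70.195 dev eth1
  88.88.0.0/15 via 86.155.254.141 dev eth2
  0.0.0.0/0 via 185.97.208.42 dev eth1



Longest prefix match for 88.89.2.129:
  /21 175.19.32.0: no
  /14 104.20.0.0: no
  /15 88.88.0.0: MATCH
  /0 0.0.0.0: MATCH
Selected: next-hop 86.155.254.141 via eth2 (matched /15)


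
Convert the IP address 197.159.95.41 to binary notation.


197 = 11000101
159 = 10011111
95 = 01011111
41 = 00101001
Binary: 11000101.10011111.01011111.00101001


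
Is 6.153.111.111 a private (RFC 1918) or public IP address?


RFC 1918 private ranges:
  10.0.0.0/8 (10.0.0.0 - 10.255.255.255)
  172.16.0.0/12 (172.16.0.0 - 172.31.255.255)
  192.168.0.0/16 (192.168.0.0 - 192.168.255.255)
Public (not in any RFC 1918 range)


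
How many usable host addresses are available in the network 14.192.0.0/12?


Host bits = 32 - 12 = 20
Total addresses = 2^20 = 1048576
Usable = total - 2 (network and broadcast)
Usable hosts: 1048574


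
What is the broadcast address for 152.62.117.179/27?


Network: 152.62.117.160/27
Host bits = 5
Set all host bits to 1:
Broadcast: 152.62.117.191


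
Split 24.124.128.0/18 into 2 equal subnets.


New prefix = 18 + 1 = 19
Each subnet has 8192 addresses
  24.124.128.0/19
  24.124.160.0/19
Subnets: 24.124.128.0/19, 24.124.160.0/19


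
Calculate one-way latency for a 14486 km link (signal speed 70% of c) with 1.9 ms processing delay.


Speed = 0.7 * 3e5 km/s = 210000 km/s
Propagation delay = 14486 / 210000 = 0.069 s = 68.981 ms
Processing delay = 1.9 ms
Total one-way latency = 70.881 ms


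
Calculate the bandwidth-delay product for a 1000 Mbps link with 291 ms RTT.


BDP = bandwidth * RTT
= 1000 Mbps * 291 ms
= 1000 * 1e6 * 291 / 1000 bits
= 291000000 bits
= 36375000 bytes
= 35522.4609 KB
BDP = 291000000 bits (36375000 bytes)


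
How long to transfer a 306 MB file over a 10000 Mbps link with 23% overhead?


Effective throughput = 10000 * (1 - 23/100) = 7700 Mbps
File size in Mb = 306 * 8 = 2448 Mb
Time = 2448 / 7700
Time = 0.3179 seconds


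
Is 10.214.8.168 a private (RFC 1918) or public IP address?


RFC 1918 private ranges:
  10.0.0.0/8 (10.0.0.0 - 10.255.255.255)
  172.16.0.0/12 (172.16.0.0 - 172.31.255.255)
  192.168.0.0/16 (192.168.0.0 - 192.168.255.255)
Private (in 10.0.0.0/8)


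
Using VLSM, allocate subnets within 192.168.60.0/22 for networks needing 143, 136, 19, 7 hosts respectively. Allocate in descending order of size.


143 hosts -> /24 (254 usable): 192.168.60.0/24
136 hosts -> /24 (254 usable): 192.168.61.0/24
19 hosts -> /27 (30 usable): 192.168.62.0/27
7 hosts -> /28 (14 usable): 192.168.62.32/28
Allocation: 192.168.60.0/24 (143 hosts, 254 usable); 192.168.61.0/24 (136 hosts, 254 usable); 192.168.62.0/27 (19 hosts, 30 usable); 192.168.62.32/28 (7 hosts, 14 usable)


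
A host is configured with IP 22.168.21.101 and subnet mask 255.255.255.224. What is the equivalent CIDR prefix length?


Binary: 11111111.11111111.11111111.11100000
Count leading 1s
Prefix: /27


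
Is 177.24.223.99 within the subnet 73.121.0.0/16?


Subnet network: 73.121.0.0
Test IP AND mask: 177.24.0.0
No, 177.24.223.99 is not in 73.121.0.0/16


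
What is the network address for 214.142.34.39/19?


IP:   11010110.10001110.00100010.00100111
Mask: 11111111.11111111.11100000.00000000
AND operation:
Net:  11010110.10001110.00100000.00000000
Network: 214.142.32.0/19


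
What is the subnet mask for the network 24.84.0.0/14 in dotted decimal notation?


/14 means 14 network bits, 18 host bits
Binary: 11111111111111000000000000000000
Mask: 255.252.0.0


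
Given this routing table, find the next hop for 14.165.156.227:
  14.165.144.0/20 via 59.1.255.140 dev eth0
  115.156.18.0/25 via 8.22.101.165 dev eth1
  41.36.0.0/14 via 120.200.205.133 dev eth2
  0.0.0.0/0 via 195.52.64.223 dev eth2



Longest prefix match for 14.165.156.227:
  /20 14.165.144.0: MATCH
  /25 115.156.18.0: no
  /14 41.36.0.0: no
  /0 0.0.0.0: MATCH
Selected: next-hop 59.1.255.140 via eth0 (matched /20)


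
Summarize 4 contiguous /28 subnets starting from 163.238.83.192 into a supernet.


Original prefix: /28
Number of subnets: 4 = 2^2
New prefix = 28 - 2 = 26
Supernet: 163.238.83.192/26


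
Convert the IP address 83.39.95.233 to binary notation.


83 = 01010011
39 = 00100111
95 = 01011111
233 = 11101001
Binary: 01010011.00100111.01011111.11101001


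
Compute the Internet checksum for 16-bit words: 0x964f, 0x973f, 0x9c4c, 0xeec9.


Sum all words (with carry folding):
+ 0x964f = 0x964f
+ 0x973f = 0x2d8f
+ 0x9c4c = 0xc9db
+ 0xeec9 = 0xb8a5
One's complement: ~0xb8a5
Checksum = 0x475a


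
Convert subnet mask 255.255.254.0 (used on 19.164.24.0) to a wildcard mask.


Subnet mask: 255.255.254.0
Wildcard = 255.255.255.255 - subnet mask
255 - 255 = 0
255 - 255 = 0
255 - 254 = 1
255 - 0 = 255
Wildcard: 0.0.1.255


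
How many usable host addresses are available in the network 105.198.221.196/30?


Host bits = 32 - 30 = 2
Total addresses = 2^2 = 4
Usable = total - 2 (network and broadcast)
Usable hosts: 2


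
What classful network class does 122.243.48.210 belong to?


First octet: 122
Binary: 01111010
0xxxxxxx -> Class A (1-126)
Class A, default mask 255.0.0.0 (/8)


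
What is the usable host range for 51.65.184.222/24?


Network: 51.65.184.0
Broadcast: 51.65.184.255
First usable = network + 1
Last usable = broadcast - 1
Range: 51.65.184.1 to 51.65.184.254


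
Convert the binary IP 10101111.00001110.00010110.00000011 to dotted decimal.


10101111 = 175
00001110 = 14
00010110 = 22
00000011 = 3
IP: 175.14.22.3


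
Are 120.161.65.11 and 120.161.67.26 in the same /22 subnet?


Mask: 255.255.252.0
120.161.65.11 AND mask = 120.161.64.0
120.161.67.26 AND mask = 120.161.64.0
Yes, same subnet (120.161.64.0)
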